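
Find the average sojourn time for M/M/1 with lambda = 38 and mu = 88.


W = 1/(mu - lambda) = 1/(88 - 38) = 0.02 hours

0.02 hours


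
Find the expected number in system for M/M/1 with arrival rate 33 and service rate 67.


rho = 33/67; L = rho/(1-rho) = 0.97

0.97


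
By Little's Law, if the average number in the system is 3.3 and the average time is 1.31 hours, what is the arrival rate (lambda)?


lambda = L / W = 3.3 / 1.31 = 2.52 per hour

2.52 per hour


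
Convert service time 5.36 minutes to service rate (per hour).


mu = 60 / avg_service_time = 60 / 5.36 = 11.19 per hour

11.19 per hour


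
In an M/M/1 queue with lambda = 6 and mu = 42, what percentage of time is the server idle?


Idle fraction = (1 - rho) * 100 = (1 - 6/42) * 100 = 85.7%

85.7%


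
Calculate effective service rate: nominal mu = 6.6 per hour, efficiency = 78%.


Effective rate = mu * efficiency = 6.6 * 0.78 = 5.15 per hour

5.15 per hour


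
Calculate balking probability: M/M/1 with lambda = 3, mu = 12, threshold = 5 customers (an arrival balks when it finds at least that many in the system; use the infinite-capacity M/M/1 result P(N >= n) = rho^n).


P(N >= 5) = rho^5 = (3/12)^5 = 0.001

0.001


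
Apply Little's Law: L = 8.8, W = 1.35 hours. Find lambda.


lambda = L / W = 8.8 / 1.35 = 6.52 per hour

6.52 per hour


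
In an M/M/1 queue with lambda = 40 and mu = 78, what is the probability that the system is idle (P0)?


P0 = 1 - rho = 1 - 40/78 = 0.4872

0.4872


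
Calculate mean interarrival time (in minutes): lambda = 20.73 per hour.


Mean interarrival time = 60/lambda = 60/20.73 = 2.89 minutes

2.89 minutes


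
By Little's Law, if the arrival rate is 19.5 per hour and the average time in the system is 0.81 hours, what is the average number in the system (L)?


L = lambda * W = 19.5 * 0.81 = 15.8

15.8


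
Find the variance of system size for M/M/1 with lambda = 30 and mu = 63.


rho = 30/63; Var(N) = rho/(1-rho)^2 = 1.74

1.74


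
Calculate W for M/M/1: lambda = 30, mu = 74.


W = 1/(mu - lambda) = 1/(74 - 30) = 0.0227 hours

0.0227 hours


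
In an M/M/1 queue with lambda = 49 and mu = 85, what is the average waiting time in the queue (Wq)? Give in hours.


rho = 49/85; Wq = rho/(mu - lambda) = 0.016 hours

0.016 hours


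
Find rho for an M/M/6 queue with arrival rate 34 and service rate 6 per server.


rho = lambda/(c*mu) = 34/(6*6) = 0.9444

0.9444


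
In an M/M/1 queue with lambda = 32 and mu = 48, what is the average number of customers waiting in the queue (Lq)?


rho = 32/48; Lq = rho^2/(1-rho) = 1.33

1.33


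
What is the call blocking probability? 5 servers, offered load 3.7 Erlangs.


B(N,A) = (A^N/N!) / sum(A^k/k!, k=0..N) with N=5, A=3.7 = 0.1721

0.1721


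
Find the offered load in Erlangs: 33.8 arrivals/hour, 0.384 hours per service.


Offered load a = lambda * E[S] = 33.8 * 0.384 = 12.98 Erlangs

12.98 Erlangs


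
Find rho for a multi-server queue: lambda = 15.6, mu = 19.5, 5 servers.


rho = lambda / (c * mu) = 15.6 / (5 * 19.5) = 0.16

0.16


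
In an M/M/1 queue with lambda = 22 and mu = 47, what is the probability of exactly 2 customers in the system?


rho = 22/47; P(n) = (1-rho)*rho^n = (1-22/47)*(22/47)^2 = 0.1165

0.1165


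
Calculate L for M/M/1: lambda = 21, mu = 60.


rho = 21/60; L = rho/(1-rho) = 0.54

0.54


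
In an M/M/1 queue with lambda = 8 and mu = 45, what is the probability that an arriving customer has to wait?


P(wait) = rho = lambda/mu = 8/45 = 0.1778

0.1778


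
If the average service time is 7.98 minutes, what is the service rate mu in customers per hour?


mu = 60 / avg_service_time = 60 / 7.98 = 7.52 per hour

7.52 per hour


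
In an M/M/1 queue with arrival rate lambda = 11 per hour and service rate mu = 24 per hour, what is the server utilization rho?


rho = lambda/mu = 11/24 = 0.4583

0.4583


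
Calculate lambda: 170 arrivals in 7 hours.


lambda = total arrivals / time = 170 / 7 = 24.29 per hour

24.29 per hour


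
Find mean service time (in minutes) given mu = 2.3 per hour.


Mean service time = 60/mu = 60/2.3 = 26.09 minutes

26.09 minutes


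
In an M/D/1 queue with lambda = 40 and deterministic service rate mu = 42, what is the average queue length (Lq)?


M/D/1: Lq = rho^2 / (2*(1-rho)) where rho = 40/42; Lq = 9.52

9.52


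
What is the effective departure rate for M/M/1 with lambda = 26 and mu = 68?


For a stable queue (lambda < mu), throughput = lambda = 26 per hour

26 per hour


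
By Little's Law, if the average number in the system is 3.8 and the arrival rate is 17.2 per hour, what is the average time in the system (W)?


W = L / lambda = 3.8 / 17.2 = 0.2209 hours

0.2209 hours


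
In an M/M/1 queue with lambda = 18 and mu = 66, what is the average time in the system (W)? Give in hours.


W = 1/(mu - lambda) = 1/(66 - 18) = 0.0208 hours

0.0208 hours


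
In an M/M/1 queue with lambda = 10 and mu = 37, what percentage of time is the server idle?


Idle fraction = (1 - rho) * 100 = (1 - 10/37) * 100 = 73.0%

73.0%


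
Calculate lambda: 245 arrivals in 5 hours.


lambda = total arrivals / time = 245 / 5 = 49.0 per hour

49.0 per hour


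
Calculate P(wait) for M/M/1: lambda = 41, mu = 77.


P(wait) = rho = lambda/mu = 41/77 = 0.5325

0.5325


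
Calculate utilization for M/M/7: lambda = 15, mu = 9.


rho = lambda/(c*mu) = 15/(7*9) = 0.2381

0.2381


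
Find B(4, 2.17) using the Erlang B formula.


B(N,A) = (A^N/N!) / sum(A^k/k!, k=0..N) with N=4, A=2.17 = 0.1133

0.1133


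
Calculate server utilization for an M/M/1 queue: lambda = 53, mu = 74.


rho = lambda/mu = 53/74 = 0.7162

0.7162


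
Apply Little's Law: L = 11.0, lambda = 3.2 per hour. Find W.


W = L / lambda = 11.0 / 3.2 = 3.4375 hours

3.4375 hours


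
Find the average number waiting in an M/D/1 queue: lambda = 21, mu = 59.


M/D/1: Lq = rho^2 / (2*(1-rho)) where rho = 21/59; Lq = 0.1

0.1


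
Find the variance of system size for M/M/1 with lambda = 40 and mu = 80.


rho = 40/80; Var(N) = rho/(1-rho)^2 = 2.0

2.0


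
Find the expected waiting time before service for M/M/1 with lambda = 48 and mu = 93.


rho = 48/93; Wq = rho/(mu - lambda) = 0.0115 hours

0.0115 hours


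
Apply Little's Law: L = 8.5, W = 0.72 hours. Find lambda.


lambda = L / W = 8.5 / 0.72 = 11.81 per hour

11.81 per hour


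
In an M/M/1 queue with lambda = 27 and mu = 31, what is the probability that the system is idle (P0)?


P0 = 1 - rho = 1 - 27/31 = 0.129

0.129


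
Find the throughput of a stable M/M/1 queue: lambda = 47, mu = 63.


For a stable queue (lambda < mu), throughput = lambda = 47 per hour

47 per hour


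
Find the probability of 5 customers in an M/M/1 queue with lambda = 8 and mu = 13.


rho = 8/13; P(n) = (1-rho)*rho^n = (1-8/13)*(8/13)^5 = 0.0339

0.0339


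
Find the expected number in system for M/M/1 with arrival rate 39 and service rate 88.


rho = 39/88; L = rho/(1-rho) = 0.8

0.8


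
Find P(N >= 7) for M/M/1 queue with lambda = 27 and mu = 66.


P(N >= 7) = rho^7 = (27/66)^7 = 0.0019

0.0019


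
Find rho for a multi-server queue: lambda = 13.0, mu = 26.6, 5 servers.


rho = lambda / (c * mu) = 13.0 / (5 * 26.6) = 0.0977

0.0977


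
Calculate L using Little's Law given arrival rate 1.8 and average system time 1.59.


L = lambda * W = 1.8 * 1.59 = 2.86

2.86


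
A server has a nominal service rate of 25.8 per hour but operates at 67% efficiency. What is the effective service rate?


Effective rate = mu * efficiency = 25.8 * 0.67 = 17.29 per hour

17.29 per hour


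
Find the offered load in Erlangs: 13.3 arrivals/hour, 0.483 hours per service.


Offered load a = lambda * E[S] = 13.3 * 0.483 = 6.42 Erlangs

6.42 Erlangs


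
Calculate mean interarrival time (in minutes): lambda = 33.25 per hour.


Mean interarrival time = 60/lambda = 60/33.25 = 1.8 minutes

1.8 minutes


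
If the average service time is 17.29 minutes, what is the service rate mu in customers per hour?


mu = 60 / avg_service_time = 60 / 17.29 = 3.47 per hour

3.47 per hour


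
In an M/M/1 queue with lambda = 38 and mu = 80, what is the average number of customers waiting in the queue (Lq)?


rho = 38/80; Lq = rho^2/(1-rho) = 0.43

0.43


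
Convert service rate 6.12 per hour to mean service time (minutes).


Mean service time = 60/mu = 60/6.12 = 9.8 minutes

9.8 minutes


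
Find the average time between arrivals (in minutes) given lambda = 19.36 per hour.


Mean interarrival time = 60/lambda = 60/19.36 = 3.1 minutes

3.1 minutes


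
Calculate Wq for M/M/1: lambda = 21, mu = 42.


rho = 21/42; Wq = rho/(mu - lambda) = 0.0238 hours

0.0238 hours


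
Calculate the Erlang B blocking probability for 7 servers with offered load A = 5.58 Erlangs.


B(N,A) = (A^N/N!) / sum(A^k/k!, k=0..N) with N=7, A=5.58 = 0.1577

0.1577


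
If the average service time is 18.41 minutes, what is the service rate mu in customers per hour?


mu = 60 / avg_service_time = 60 / 18.41 = 3.26 per hour

3.26 per hour


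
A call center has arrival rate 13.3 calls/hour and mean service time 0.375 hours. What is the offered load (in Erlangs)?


Offered load a = lambda * E[S] = 13.3 * 0.375 = 4.99 Erlangs

4.99 Erlangs


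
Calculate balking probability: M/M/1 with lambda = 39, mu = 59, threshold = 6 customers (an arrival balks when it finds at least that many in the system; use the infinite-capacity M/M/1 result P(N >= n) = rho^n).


P(N >= 6) = rho^6 = (39/59)^6 = 0.0834

0.0834


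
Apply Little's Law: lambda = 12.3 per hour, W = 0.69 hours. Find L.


L = lambda * W = 12.3 * 0.69 = 8.49

8.49


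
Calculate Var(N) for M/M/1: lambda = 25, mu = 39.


rho = 25/39; Var(N) = rho/(1-rho)^2 = 4.97

4.97


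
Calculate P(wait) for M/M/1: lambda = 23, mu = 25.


P(wait) = rho = lambda/mu = 23/25 = 0.92

0.92


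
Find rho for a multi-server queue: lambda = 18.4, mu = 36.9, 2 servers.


rho = lambda / (c * mu) = 18.4 / (2 * 36.9) = 0.2493

0.2493


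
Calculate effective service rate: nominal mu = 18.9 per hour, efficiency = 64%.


Effective rate = mu * efficiency = 18.9 * 0.64 = 12.1 per hour

12.1 per hour


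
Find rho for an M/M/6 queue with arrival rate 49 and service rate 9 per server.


rho = lambda/(c*mu) = 49/(6*9) = 0.9074

0.9074


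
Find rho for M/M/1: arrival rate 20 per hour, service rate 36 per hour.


rho = lambda/mu = 20/36 = 0.5556

0.5556


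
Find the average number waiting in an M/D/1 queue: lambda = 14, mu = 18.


M/D/1: Lq = rho^2 / (2*(1-rho)) where rho = 14/18; Lq = 1.36

1.36


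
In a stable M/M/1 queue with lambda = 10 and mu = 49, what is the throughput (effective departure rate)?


For a stable queue (lambda < mu), throughput = lambda = 10 per hour

10 per hour


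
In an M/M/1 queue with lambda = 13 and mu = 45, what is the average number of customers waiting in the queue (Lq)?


rho = 13/45; Lq = rho^2/(1-rho) = 0.12

0.12


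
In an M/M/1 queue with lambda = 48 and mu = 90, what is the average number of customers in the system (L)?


rho = 48/90; L = rho/(1-rho) = 1.14

1.14


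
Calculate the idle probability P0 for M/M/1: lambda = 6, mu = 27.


P0 = 1 - rho = 1 - 6/27 = 0.7778

0.7778


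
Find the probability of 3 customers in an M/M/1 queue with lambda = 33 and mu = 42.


rho = 33/42; P(n) = (1-rho)*rho^n = (1-33/42)*(33/42)^3 = 0.1039

0.1039


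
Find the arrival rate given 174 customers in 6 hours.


lambda = total arrivals / time = 174 / 6 = 29.0 per hour

29.0 per hour


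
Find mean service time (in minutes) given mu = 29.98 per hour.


Mean service time = 60/mu = 60/29.98 = 2.0 minutes

2.0 minutes


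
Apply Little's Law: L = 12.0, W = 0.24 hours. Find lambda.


lambda = L / W = 12.0 / 0.24 = 50.0 per hour

50.0 per hour


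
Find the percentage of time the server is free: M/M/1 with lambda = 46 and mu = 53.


Idle fraction = (1 - rho) * 100 = (1 - 46/53) * 100 = 13.2%

13.2%


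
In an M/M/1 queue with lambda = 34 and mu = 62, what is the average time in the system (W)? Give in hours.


W = 1/(mu - lambda) = 1/(62 - 34) = 0.0357 hours

0.0357 hours


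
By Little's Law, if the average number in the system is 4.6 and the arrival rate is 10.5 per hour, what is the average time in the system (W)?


W = L / lambda = 4.6 / 10.5 = 0.4381 hours

0.4381 hours


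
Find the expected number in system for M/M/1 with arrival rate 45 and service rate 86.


rho = 45/86; L = rho/(1-rho) = 1.1

1.1


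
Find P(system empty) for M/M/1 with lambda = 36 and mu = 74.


P0 = 1 - rho = 1 - 36/74 = 0.5135

0.5135


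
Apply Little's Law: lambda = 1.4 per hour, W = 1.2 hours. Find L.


L = lambda * W = 1.4 * 1.2 = 1.68

1.68


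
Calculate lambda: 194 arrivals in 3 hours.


lambda = total arrivals / time = 194 / 3 = 64.67 per hour

64.67 per hour


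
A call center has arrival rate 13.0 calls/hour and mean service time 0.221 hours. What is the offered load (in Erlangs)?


Offered load a = lambda * E[S] = 13.0 * 0.221 = 2.87 Erlangs

2.87 Erlangs


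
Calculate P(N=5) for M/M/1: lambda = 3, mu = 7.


rho = 3/7; P(n) = (1-rho)*rho^n = (1-3/7)*(3/7)^5 = 0.0083

0.0083


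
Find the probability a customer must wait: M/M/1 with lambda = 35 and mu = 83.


P(wait) = rho = lambda/mu = 35/83 = 0.4217

0.4217


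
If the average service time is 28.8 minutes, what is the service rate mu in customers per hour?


mu = 60 / avg_service_time = 60 / 28.8 = 2.08 per hour

2.08 per hour


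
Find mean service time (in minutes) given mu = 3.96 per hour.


Mean service time = 60/mu = 60/3.96 = 15.15 minutes

15.15 minutes


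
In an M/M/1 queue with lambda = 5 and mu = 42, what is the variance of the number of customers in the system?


rho = 5/42; Var(N) = rho/(1-rho)^2 = 0.15

0.15


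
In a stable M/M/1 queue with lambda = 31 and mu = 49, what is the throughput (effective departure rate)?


For a stable queue (lambda < mu), throughput = lambda = 31 per hour

31 per hour


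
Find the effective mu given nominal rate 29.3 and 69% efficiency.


Effective rate = mu * efficiency = 29.3 * 0.69 = 20.22 per hour

20.22 per hour


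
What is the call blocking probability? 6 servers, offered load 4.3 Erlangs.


B(N,A) = (A^N/N!) / sum(A^k/k!, k=0..N) with N=6, A=4.3 = 0.1392

0.1392


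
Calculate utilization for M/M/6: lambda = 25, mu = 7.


rho = lambda/(c*mu) = 25/(6*7) = 0.5952

0.5952


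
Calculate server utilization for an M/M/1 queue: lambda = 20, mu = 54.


rho = lambda/mu = 20/54 = 0.3704

0.3704


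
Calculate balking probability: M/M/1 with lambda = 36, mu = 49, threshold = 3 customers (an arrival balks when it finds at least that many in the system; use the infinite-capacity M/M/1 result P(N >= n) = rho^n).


P(N >= 3) = rho^3 = (36/49)^3 = 0.3966

0.3966


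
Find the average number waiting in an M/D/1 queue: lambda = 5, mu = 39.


M/D/1: Lq = rho^2 / (2*(1-rho)) where rho = 5/39; Lq = 0.01

0.01


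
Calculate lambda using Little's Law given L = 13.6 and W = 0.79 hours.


lambda = L / W = 13.6 / 0.79 = 17.22 per hour

17.22 per hour


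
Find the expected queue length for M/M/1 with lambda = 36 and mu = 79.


rho = 36/79; Lq = rho^2/(1-rho) = 0.38

0.38


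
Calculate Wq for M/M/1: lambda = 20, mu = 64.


rho = 20/64; Wq = rho/(mu - lambda) = 0.0071 hours

0.0071 hours


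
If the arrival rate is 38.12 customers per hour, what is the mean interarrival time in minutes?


Mean interarrival time = 60/lambda = 60/38.12 = 1.57 minutes

1.57 minutes


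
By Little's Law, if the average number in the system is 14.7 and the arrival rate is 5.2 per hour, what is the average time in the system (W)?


W = L / lambda = 14.7 / 5.2 = 2.8269 hours

2.8269 hours


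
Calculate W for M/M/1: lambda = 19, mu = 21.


W = 1/(mu - lambda) = 1/(21 - 19) = 0.5 hours

0.5 hours


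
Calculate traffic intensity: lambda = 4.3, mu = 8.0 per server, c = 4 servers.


rho = lambda / (c * mu) = 4.3 / (4 * 8.0) = 0.1344

0.1344


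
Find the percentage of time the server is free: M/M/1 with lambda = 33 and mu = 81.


Idle fraction = (1 - rho) * 100 = (1 - 33/81) * 100 = 59.3%

59.3%


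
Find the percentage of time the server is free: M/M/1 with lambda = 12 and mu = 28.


Idle fraction = (1 - rho) * 100 = (1 - 12/28) * 100 = 57.1%

57.1%


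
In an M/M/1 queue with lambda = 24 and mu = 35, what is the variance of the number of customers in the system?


rho = 24/35; Var(N) = rho/(1-rho)^2 = 6.94

6.94


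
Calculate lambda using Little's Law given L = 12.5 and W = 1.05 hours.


lambda = L / W = 12.5 / 1.05 = 11.9 per hour

11.9 per hour


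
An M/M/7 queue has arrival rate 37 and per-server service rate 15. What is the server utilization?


rho = lambda/(c*mu) = 37/(7*15) = 0.3524

0.3524


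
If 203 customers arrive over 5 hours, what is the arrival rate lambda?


lambda = total arrivals / time = 203 / 5 = 40.6 per hour

40.6 per hour


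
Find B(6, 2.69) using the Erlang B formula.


B(N,A) = (A^N/N!) / sum(A^k/k!, k=0..N) with N=6, A=2.69 = 0.0365

0.0365


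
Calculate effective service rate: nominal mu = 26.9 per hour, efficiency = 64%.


Effective rate = mu * efficiency = 26.9 * 0.64 = 17.22 per hour

17.22 per hour


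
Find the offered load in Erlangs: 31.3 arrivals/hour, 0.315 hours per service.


Offered load a = lambda * E[S] = 31.3 * 0.315 = 9.86 Erlangs

9.86 Erlangs


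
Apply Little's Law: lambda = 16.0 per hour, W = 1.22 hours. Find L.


L = lambda * W = 16.0 * 1.22 = 19.52

19.52


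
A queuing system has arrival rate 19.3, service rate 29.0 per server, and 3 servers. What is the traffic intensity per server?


rho = lambda / (c * mu) = 19.3 / (3 * 29.0) = 0.2218

0.2218


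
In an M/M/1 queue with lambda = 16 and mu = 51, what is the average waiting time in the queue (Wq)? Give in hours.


rho = 16/51; Wq = rho/(mu - lambda) = 0.009 hours

0.009 hours


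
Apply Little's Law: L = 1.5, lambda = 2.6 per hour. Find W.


W = L / lambda = 1.5 / 2.6 = 0.5769 hours

0.5769 hours


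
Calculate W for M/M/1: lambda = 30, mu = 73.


W = 1/(mu - lambda) = 1/(73 - 30) = 0.0233 hours

0.0233 hours


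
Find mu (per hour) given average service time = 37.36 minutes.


mu = 60 / avg_service_time = 60 / 37.36 = 1.61 per hour

1.61 per hour


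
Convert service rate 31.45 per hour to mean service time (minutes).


Mean service time = 60/mu = 60/31.45 = 1.91 minutes

1.91 minutes


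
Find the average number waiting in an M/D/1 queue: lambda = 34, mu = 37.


M/D/1: Lq = rho^2 / (2*(1-rho)) where rho = 34/37; Lq = 5.21

5.21


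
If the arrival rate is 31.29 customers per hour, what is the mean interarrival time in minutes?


Mean interarrival time = 60/lambda = 60/31.29 = 1.92 minutes

1.92 minutes


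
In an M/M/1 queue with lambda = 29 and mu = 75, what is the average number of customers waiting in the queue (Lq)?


rho = 29/75; Lq = rho^2/(1-rho) = 0.24

0.24


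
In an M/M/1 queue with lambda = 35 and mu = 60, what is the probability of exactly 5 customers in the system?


rho = 35/60; P(n) = (1-rho)*rho^n = (1-35/60)*(35/60)^5 = 0.0281

0.0281


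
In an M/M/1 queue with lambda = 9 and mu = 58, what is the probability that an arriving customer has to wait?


P(wait) = rho = lambda/mu = 9/58 = 0.1552

0.1552


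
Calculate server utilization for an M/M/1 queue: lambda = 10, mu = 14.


rho = lambda/mu = 10/14 = 0.7143

0.7143


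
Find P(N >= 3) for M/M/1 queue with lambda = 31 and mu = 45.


P(N >= 3) = rho^3 = (31/45)^3 = 0.3269

0.3269


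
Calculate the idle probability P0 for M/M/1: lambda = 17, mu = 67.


P0 = 1 - rho = 1 - 17/67 = 0.7463

0.7463


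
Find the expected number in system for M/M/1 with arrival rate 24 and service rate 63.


rho = 24/63; L = rho/(1-rho) = 0.62

0.62


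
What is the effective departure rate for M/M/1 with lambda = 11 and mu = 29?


For a stable queue (lambda < mu), throughput = lambda = 11 per hour

11 per hour


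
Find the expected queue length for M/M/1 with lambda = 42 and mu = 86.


rho = 42/86; Lq = rho^2/(1-rho) = 0.47

0.47


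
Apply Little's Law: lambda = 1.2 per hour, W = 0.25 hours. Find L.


L = lambda * W = 1.2 * 0.25 = 0.3

0.3


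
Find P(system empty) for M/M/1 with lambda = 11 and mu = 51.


P0 = 1 - rho = 1 - 11/51 = 0.7843

0.7843


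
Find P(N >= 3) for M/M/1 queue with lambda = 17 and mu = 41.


P(N >= 3) = rho^3 = (17/41)^3 = 0.0713

0.0713


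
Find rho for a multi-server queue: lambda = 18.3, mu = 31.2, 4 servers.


rho = lambda / (c * mu) = 18.3 / (4 * 31.2) = 0.1466

0.1466


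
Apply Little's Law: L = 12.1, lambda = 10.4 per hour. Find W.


W = L / lambda = 12.1 / 10.4 = 1.1635 hours

1.1635 hours


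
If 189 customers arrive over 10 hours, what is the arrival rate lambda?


lambda = total arrivals / time = 189 / 10 = 18.9 per hour

18.9 per hour


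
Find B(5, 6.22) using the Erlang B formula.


B(N,A) = (A^N/N!) / sum(A^k/k!, k=0..N) with N=5, A=6.22 = 0.3755

0.3755


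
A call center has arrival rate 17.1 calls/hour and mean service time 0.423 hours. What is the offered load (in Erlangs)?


Offered load a = lambda * E[S] = 17.1 * 0.423 = 7.23 Erlangs

7.23 Erlangs


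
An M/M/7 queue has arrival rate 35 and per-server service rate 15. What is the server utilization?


rho = lambda/(c*mu) = 35/(7*15) = 0.3333

0.3333


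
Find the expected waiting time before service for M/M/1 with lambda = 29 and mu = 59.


rho = 29/59; Wq = rho/(mu - lambda) = 0.0164 hours

0.0164 hours


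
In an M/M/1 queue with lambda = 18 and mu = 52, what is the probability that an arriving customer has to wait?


P(wait) = rho = lambda/mu = 18/52 = 0.3462

0.3462


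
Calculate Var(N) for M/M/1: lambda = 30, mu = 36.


rho = 30/36; Var(N) = rho/(1-rho)^2 = 30.0

30.0


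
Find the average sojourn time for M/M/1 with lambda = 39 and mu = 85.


W = 1/(mu - lambda) = 1/(85 - 39) = 0.0217 hours

0.0217 hours


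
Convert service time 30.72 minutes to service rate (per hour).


mu = 60 / avg_service_time = 60 / 30.72 = 1.95 per hour

1.95 per hour


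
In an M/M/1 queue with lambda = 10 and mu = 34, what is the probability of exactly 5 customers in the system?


rho = 10/34; P(n) = (1-rho)*rho^n = (1-10/34)*(10/34)^5 = 0.0016

0.0016


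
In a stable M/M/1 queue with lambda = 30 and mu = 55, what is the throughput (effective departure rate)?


For a stable queue (lambda < mu), throughput = lambda = 30 per hour

30 per hour


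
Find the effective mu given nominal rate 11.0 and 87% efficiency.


Effective rate = mu * efficiency = 11.0 * 0.87 = 9.57 per hour

9.57 per hour


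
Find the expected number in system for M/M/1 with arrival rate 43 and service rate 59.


rho = 43/59; L = rho/(1-rho) = 2.69

2.69


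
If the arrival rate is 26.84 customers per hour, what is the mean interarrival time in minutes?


Mean interarrival time = 60/lambda = 60/26.84 = 2.24 minutes

2.24 minutes


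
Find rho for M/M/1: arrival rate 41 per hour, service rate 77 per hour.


rho = lambda/mu = 41/77 = 0.5325

0.5325


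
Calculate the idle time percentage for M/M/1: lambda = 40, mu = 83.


Idle fraction = (1 - rho) * 100 = (1 - 40/83) * 100 = 51.8%

51.8%


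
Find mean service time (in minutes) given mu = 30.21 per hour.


Mean service time = 60/mu = 60/30.21 = 1.99 minutes

1.99 minutes


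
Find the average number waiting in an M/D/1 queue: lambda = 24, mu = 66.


M/D/1: Lq = rho^2 / (2*(1-rho)) where rho = 24/66; Lq = 0.1

0.1


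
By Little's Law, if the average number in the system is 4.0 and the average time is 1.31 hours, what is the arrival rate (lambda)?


lambda = L / W = 4.0 / 1.31 = 3.05 per hour

3.05 per hour


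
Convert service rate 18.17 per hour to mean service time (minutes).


Mean service time = 60/mu = 60/18.17 = 3.3 minutes

3.3 minutes


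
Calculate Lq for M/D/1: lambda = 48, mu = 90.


M/D/1: Lq = rho^2 / (2*(1-rho)) where rho = 48/90; Lq = 0.3

0.3


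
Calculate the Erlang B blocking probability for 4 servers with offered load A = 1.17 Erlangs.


B(N,A) = (A^N/N!) / sum(A^k/k!, k=0..N) with N=4, A=1.17 = 0.0244

0.0244


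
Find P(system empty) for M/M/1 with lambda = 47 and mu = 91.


P0 = 1 - rho = 1 - 47/91 = 0.4835

0.4835


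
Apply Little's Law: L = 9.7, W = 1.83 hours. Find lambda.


lambda = L / W = 9.7 / 1.83 = 5.3 per hour

5.3 per hour


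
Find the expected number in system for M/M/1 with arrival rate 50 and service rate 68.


rho = 50/68; L = rho/(1-rho) = 2.78

2.78


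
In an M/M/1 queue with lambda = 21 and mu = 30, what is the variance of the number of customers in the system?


rho = 21/30; Var(N) = rho/(1-rho)^2 = 7.78

7.78


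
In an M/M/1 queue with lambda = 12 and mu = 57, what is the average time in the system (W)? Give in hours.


W = 1/(mu - lambda) = 1/(57 - 12) = 0.0222 hours

0.0222 hours


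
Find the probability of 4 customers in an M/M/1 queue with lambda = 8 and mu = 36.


rho = 8/36; P(n) = (1-rho)*rho^n = (1-8/36)*(8/36)^4 = 0.0019

0.0019


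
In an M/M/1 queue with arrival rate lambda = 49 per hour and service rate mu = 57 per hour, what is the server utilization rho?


rho = lambda/mu = 49/57 = 0.8596

0.8596


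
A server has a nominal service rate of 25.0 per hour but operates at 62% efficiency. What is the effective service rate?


Effective rate = mu * efficiency = 25.0 * 0.62 = 15.5 per hour

15.5 per hour


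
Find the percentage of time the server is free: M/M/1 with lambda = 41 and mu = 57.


Idle fraction = (1 - rho) * 100 = (1 - 41/57) * 100 = 28.1%

28.1%


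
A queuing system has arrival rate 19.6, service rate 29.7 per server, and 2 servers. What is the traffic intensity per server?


rho = lambda / (c * mu) = 19.6 / (2 * 29.7) = 0.33

0.33


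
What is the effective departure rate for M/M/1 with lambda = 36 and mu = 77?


For a stable queue (lambda < mu), throughput = lambda = 36 per hour

36 per hour


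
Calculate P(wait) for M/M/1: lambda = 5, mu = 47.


P(wait) = rho = lambda/mu = 5/47 = 0.1064

0.1064


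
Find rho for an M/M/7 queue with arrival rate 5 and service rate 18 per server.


rho = lambda/(c*mu) = 5/(7*18) = 0.0397

0.0397


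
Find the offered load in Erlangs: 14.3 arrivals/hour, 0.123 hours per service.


Offered load a = lambda * E[S] = 14.3 * 0.123 = 1.76 Erlangs

1.76 Erlangs


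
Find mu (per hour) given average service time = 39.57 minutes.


mu = 60 / avg_service_time = 60 / 39.57 = 1.52 per hour

1.52 per hour


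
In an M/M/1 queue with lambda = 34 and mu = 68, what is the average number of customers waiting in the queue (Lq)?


rho = 34/68; Lq = rho^2/(1-rho) = 0.5

0.5


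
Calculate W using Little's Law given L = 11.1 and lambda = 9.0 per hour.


W = L / lambda = 11.1 / 9.0 = 1.2333 hours

1.2333 hours


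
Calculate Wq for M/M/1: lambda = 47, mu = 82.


rho = 47/82; Wq = rho/(mu - lambda) = 0.0164 hours

0.0164 hours


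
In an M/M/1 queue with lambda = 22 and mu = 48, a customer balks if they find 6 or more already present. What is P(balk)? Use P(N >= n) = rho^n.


P(N >= 6) = rho^6 = (22/48)^6 = 0.0093

0.0093


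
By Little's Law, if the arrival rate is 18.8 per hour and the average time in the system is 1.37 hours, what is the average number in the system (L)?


L = lambda * W = 18.8 * 1.37 = 25.76

25.76


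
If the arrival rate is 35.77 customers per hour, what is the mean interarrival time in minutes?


Mean interarrival time = 60/lambda = 60/35.77 = 1.68 minutes

1.68 minutes


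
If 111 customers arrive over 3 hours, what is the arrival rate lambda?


lambda = total arrivals / time = 111 / 3 = 37.0 per hour

37.0 per hour


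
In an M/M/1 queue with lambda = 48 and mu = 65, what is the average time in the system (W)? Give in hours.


W = 1/(mu - lambda) = 1/(65 - 48) = 0.0588 hours

0.0588 hours


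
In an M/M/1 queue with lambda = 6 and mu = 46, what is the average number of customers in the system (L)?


rho = 6/46; L = rho/(1-rho) = 0.15

0.15


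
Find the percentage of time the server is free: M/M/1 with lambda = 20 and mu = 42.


Idle fraction = (1 - rho) * 100 = (1 - 20/42) * 100 = 52.4%

52.4%


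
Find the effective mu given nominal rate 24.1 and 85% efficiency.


Effective rate = mu * efficiency = 24.1 * 0.85 = 20.49 per hour

20.49 per hour


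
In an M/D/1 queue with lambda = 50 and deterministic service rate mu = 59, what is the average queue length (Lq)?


M/D/1: Lq = rho^2 / (2*(1-rho)) where rho = 50/59; Lq = 2.35

2.35


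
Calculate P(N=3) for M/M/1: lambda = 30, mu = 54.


rho = 30/54; P(n) = (1-rho)*rho^n = (1-30/54)*(30/54)^3 = 0.0762

0.0762


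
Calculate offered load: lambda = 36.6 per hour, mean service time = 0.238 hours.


Offered load a = lambda * E[S] = 36.6 * 0.238 = 8.71 Erlangs

8.71 Erlangs


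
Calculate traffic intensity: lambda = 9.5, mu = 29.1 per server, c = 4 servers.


rho = lambda / (c * mu) = 9.5 / (4 * 29.1) = 0.0816

0.0816


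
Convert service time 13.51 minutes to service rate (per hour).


mu = 60 / avg_service_time = 60 / 13.51 = 4.44 per hour

4.44 per hour


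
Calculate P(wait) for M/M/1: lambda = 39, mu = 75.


P(wait) = rho = lambda/mu = 39/75 = 0.52

0.52


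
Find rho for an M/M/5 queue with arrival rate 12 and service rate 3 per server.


rho = lambda/(c*mu) = 12/(5*3) = 0.8

0.8


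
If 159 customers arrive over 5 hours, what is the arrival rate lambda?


lambda = total arrivals / time = 159 / 5 = 31.8 per hour

31.8 per hour


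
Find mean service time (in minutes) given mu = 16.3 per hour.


Mean service time = 60/mu = 60/16.3 = 3.68 minutes

3.68 minutes


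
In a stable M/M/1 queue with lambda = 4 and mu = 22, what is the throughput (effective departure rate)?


For a stable queue (lambda < mu), throughput = lambda = 4 per hour

4 per hour


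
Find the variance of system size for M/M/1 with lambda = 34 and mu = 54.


rho = 34/54; Var(N) = rho/(1-rho)^2 = 4.59

4.59


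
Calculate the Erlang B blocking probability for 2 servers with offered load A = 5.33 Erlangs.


B(N,A) = (A^N/N!) / sum(A^k/k!, k=0..N) with N=2, A=5.33 = 0.6917

0.6917


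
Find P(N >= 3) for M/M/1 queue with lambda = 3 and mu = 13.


P(N >= 3) = rho^3 = (3/13)^3 = 0.0123

0.0123


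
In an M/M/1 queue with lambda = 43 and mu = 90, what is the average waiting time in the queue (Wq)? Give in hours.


rho = 43/90; Wq = rho/(mu - lambda) = 0.0102 hours

0.0102 hours


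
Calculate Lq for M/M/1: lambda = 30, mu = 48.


rho = 30/48; Lq = rho^2/(1-rho) = 1.04

1.04


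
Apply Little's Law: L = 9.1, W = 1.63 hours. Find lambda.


lambda = L / W = 9.1 / 1.63 = 5.58 per hour

5.58 per hour


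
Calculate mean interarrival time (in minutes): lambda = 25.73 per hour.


Mean interarrival time = 60/lambda = 60/25.73 = 2.33 minutes

2.33 minutes


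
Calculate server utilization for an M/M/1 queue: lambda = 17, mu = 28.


rho = lambda/mu = 17/28 = 0.6071

0.6071


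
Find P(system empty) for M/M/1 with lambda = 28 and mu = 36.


P0 = 1 - rho = 1 - 28/36 = 0.2222

0.2222


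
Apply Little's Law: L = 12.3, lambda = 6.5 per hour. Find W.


W = L / lambda = 12.3 / 6.5 = 1.8923 hours

1.8923 hours


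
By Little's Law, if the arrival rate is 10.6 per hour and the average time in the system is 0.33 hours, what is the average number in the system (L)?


L = lambda * W = 10.6 * 0.33 = 3.5

3.5


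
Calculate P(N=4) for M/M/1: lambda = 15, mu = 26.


rho = 15/26; P(n) = (1-rho)*rho^n = (1-15/26)*(15/26)^4 = 0.0469

0.0469


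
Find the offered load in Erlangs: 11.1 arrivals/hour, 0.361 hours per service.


Offered load a = lambda * E[S] = 11.1 * 0.361 = 4.01 Erlangs

4.01 Erlangs


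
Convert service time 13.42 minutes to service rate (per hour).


mu = 60 / avg_service_time = 60 / 13.42 = 4.47 per hour

4.47 per hour


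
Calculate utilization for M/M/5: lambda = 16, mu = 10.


rho = lambda/(c*mu) = 16/(5*10) = 0.32

0.32


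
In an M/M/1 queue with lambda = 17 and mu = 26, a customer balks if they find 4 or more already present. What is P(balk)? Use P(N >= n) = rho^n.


P(N >= 4) = rho^4 = (17/26)^4 = 0.1828

0.1828


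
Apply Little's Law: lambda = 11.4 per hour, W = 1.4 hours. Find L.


L = lambda * W = 11.4 * 1.4 = 15.96

15.96


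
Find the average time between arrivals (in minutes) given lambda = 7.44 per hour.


Mean interarrival time = 60/lambda = 60/7.44 = 8.06 minutes

8.06 minutes


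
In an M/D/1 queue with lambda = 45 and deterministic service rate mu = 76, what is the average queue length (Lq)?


M/D/1: Lq = rho^2 / (2*(1-rho)) where rho = 45/76; Lq = 0.43

0.43


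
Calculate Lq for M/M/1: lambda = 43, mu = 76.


rho = 43/76; Lq = rho^2/(1-rho) = 0.74

0.74


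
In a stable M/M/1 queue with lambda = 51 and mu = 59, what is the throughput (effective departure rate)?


For a stable queue (lambda < mu), throughput = lambda = 51 per hour

51 per hour


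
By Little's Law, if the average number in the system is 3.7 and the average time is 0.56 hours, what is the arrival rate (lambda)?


lambda = L / W = 3.7 / 0.56 = 6.61 per hour

6.61 per hour


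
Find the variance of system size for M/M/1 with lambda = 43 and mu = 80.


rho = 43/80; Var(N) = rho/(1-rho)^2 = 2.51

2.51


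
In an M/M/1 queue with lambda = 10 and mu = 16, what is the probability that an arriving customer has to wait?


P(wait) = rho = lambda/mu = 10/16 = 0.625

0.625


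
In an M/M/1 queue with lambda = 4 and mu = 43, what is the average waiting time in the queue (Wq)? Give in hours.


rho = 4/43; Wq = rho/(mu - lambda) = 0.0024 hours

0.0024 hours


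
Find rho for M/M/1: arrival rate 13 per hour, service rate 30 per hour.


rho = lambda/mu = 13/30 = 0.4333

0.4333


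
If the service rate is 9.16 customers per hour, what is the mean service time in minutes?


Mean service time = 60/mu = 60/9.16 = 6.55 minutes

6.55 minutes


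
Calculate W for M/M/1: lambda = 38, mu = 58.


W = 1/(mu - lambda) = 1/(58 - 38) = 0.05 hours

0.05 hours


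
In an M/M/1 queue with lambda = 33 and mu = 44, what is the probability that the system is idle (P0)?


P0 = 1 - rho = 1 - 33/44 = 0.25

0.25


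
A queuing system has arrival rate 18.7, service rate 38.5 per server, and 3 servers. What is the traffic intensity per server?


rho = lambda / (c * mu) = 18.7 / (3 * 38.5) = 0.1619

0.1619


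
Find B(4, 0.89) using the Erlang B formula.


B(N,A) = (A^N/N!) / sum(A^k/k!, k=0..N) with N=4, A=0.89 = 0.0108

0.0108


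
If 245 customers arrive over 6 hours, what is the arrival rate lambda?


lambda = total arrivals / time = 245 / 6 = 40.83 per hour

40.83 per hour


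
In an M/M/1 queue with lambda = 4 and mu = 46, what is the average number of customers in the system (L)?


rho = 4/46; L = rho/(1-rho) = 0.1

0.1


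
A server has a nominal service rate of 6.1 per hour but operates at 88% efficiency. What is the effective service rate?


Effective rate = mu * efficiency = 6.1 * 0.88 = 5.37 per hour

5.37 per hour


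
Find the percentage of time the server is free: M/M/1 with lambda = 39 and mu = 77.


Idle fraction = (1 - rho) * 100 = (1 - 39/77) * 100 = 49.4%

49.4%


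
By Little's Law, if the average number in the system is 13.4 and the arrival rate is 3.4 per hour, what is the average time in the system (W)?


W = L / lambda = 13.4 / 3.4 = 3.9412 hours

3.9412 hours


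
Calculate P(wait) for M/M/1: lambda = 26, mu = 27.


P(wait) = rho = lambda/mu = 26/27 = 0.963

0.963


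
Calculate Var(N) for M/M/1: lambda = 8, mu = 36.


rho = 8/36; Var(N) = rho/(1-rho)^2 = 0.37

0.37


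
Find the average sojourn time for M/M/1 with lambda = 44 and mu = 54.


W = 1/(mu - lambda) = 1/(54 - 44) = 0.1 hours

0.1 hours


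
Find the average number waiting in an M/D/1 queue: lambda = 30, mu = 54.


M/D/1: Lq = rho^2 / (2*(1-rho)) where rho = 30/54; Lq = 0.35

0.35


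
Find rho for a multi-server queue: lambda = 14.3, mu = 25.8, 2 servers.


rho = lambda / (c * mu) = 14.3 / (2 * 25.8) = 0.2771

0.2771


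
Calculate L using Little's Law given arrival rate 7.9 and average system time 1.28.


L = lambda * W = 7.9 * 1.28 = 10.11

10.11


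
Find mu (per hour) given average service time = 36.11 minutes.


mu = 60 / avg_service_time = 60 / 36.11 = 1.66 per hour

1.66 per hour


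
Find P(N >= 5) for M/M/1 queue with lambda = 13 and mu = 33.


P(N >= 5) = rho^5 = (13/33)^5 = 0.0095

0.0095


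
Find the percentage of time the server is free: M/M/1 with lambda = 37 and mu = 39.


Idle fraction = (1 - rho) * 100 = (1 - 37/39) * 100 = 5.1%

5.1%


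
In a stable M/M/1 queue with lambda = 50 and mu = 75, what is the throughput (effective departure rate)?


For a stable queue (lambda < mu), throughput = lambda = 50 per hour

50 per hour


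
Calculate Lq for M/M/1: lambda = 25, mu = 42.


rho = 25/42; Lq = rho^2/(1-rho) = 0.88

0.88


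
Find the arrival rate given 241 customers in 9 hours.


lambda = total arrivals / time = 241 / 9 = 26.78 per hour

26.78 per hour


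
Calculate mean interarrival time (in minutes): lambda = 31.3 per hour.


Mean interarrival time = 60/lambda = 60/31.3 = 1.92 minutes

1.92 minutes


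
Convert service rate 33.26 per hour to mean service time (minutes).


Mean service time = 60/mu = 60/33.26 = 1.8 minutes

1.8 minutes


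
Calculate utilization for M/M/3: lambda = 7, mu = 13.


rho = lambda/(c*mu) = 7/(3*13) = 0.1795

0.1795


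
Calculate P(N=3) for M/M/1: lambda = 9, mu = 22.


rho = 9/22; P(n) = (1-rho)*rho^n = (1-9/22)*(9/22)^3 = 0.0405

0.0405


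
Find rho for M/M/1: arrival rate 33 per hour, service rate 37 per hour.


rho = lambda/mu = 33/37 = 0.8919

0.8919


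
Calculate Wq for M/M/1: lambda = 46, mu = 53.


rho = 46/53; Wq = rho/(mu - lambda) = 0.124 hours

0.124 hours


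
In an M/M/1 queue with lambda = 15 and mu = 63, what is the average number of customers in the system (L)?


rho = 15/63; L = rho/(1-rho) = 0.31

0.31


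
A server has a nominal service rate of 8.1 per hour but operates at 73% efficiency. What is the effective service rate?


Effective rate = mu * efficiency = 8.1 * 0.73 = 5.91 per hour

5.91 per hour


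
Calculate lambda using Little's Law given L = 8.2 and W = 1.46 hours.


lambda = L / W = 8.2 / 1.46 = 5.62 per hour

5.62 per hour


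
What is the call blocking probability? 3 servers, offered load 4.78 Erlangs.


B(N,A) = (A^N/N!) / sum(A^k/k!, k=0..N) with N=3, A=4.78 = 0.5141

0.5141
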